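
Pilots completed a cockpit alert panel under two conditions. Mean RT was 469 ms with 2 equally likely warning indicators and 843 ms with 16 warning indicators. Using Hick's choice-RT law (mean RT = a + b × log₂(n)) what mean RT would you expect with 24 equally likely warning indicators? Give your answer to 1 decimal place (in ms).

915.9 ms

RT is linear in log₂ n, so two points fix the line:
  b = (843 − 469) / (log₂ 16 − log₂ 2) = 374 / (4 − 1) = 124.667 ms/bit
  a = 469 − 124.667 × 1 = 344.333 ms
Then RT(24) = 344.333 + 124.667 × log₂ 24 = 344.333 + 124.667 × 4.5850 ≈ 915.925 ms.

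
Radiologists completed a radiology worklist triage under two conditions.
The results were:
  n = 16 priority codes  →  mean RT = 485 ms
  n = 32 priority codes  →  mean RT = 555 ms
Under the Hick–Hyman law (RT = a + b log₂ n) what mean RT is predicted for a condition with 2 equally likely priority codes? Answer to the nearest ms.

Solve the two-equation system in a and b:
  b = (555 − 485) / (log₂ 32 − log₂ 16) = 70 / (5 − 4) = 70 ms/bit
  a = 485 − 70 × 4 = 205 ms
Then RT(2) = 205 + 70 × log₂ 2 = 205 + 70 × 1 ≈ 275.000 ms.

275 ms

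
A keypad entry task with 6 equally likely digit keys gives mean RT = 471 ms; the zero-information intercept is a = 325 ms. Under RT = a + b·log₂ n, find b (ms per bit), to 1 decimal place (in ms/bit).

56.5 ms/bit

6 alternatives carry log₂ 6 = 2.5850 bits; the choice cost is 471 − 325 = 146 ms, so b = 146/2.5850 = 56.481 ms/bit.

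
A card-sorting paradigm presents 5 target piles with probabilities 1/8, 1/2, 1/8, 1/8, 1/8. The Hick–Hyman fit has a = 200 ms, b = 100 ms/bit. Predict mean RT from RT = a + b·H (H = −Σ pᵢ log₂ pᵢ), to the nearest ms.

H = −Σ pᵢ log₂ pᵢ = 0.125·3 + 0.5·1 + 0.125·3 + 0.125·3 + 0.125·3 = 2.000 bits.
RT = 200 + 100 × 2.000 = 400.00 ms.

400 ms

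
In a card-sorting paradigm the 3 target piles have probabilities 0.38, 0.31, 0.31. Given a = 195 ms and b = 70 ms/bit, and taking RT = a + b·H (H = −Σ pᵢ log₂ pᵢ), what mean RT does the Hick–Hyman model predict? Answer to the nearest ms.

Entropy contributions −pᵢ log₂ pᵢ: 0.5305, 0.5238, 0.5238; sum H = 1.5780 bits.
RT = a + bH = 195 + 70·1.5780 = 305.46 ms.

305 ms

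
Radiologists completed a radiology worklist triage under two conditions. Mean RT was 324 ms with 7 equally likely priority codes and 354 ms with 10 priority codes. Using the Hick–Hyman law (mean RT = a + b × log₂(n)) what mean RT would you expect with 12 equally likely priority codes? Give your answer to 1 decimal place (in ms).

369.3 ms

With log₂ n on the abscissa the relation is linear; from the two conditions:
  b = (354 − 324) / (log₂ 10 − log₂ 7) = 30 / (3.3219 − 2.8074) = 58.301 ms/bit
  a = 324 − 58.301 × 2.8074 = 160.329 ms
Then RT(12) = 160.329 + 58.301 × log₂ 12 = 160.329 + 58.301 × 3.5850 ≈ 369.335 ms.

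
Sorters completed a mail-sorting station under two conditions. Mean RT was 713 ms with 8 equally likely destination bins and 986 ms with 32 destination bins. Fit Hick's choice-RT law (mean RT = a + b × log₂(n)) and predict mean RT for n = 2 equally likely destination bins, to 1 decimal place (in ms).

Solve the two-equation system in a and b:
  b = (986 − 713) / (log₂ 32 − log₂ 8) = 273 / (5 − 3) = 136.500 ms/bit
  a = 713 − 136.500 × 3 = 303.500 ms
Then RT(2) = 303.500 + 136.500 × log₂ 2 = 303.500 + 136.500 × 1 ≈ 440.000 ms.

440.0 ms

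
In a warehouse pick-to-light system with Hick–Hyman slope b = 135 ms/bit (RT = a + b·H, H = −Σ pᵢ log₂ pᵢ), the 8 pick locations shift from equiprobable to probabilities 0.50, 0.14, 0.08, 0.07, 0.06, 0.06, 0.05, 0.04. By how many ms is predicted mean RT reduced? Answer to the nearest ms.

88 ms

Equiprobable entropy H₀ = log₂ 8 = 3.0000 bits.
Skewed entropy H = −Σ pᵢ log₂ pᵢ = 2.3461 bits.
ΔRT = b·(H₀ − H) = 135 × 0.6539 = 88.28 ms.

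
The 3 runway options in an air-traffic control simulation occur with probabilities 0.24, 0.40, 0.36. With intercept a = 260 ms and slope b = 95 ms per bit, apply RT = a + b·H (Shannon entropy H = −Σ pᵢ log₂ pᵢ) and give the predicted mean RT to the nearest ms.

Entropy contributions −pᵢ log₂ pᵢ: 0.4941, 0.5288, 0.5306; sum H = 1.5535 bits.
RT = a + bH = 260 + 95·1.5535 = 407.58 ms.

408 ms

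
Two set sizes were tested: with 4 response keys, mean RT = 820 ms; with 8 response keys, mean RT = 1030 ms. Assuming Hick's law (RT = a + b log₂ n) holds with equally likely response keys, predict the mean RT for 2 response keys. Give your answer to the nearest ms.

610 ms

Fit slope and intercept:
  b = (1030 − 820) / (log₂ 8 − log₂ 4) = 210 / (3 − 2) = 210 ms/bit
  a = 820 − 210 × 2 = 400 ms
Then RT(2) = 400 + 210 × log₂ 2 = 400 + 210 × 1 ≈ 610.000 ms.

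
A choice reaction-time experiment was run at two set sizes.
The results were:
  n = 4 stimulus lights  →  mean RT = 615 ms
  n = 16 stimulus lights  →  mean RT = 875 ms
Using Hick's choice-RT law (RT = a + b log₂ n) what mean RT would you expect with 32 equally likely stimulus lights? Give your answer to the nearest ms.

Solve the two-equation system in a and b:
  b = (875 − 615) / (log₂ 16 − log₂ 4) = 260 / (4 − 2) = 130 ms/bit
  a = 615 − 130 × 2 = 355 ms
Then RT(32) = 355 + 130 × log₂ 32 = 355 + 130 × 5 ≈ 1005.000 ms.

1005 ms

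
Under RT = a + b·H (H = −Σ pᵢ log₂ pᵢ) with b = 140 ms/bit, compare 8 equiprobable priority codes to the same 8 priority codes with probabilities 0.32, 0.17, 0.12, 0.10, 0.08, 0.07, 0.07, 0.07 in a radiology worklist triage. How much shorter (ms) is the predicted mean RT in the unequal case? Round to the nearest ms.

34 ms

Equiprobable entropy H₀ = log₂ 8 = 3.0000 bits.
Skewed entropy H = −Σ pᵢ log₂ pᵢ = 2.7571 bits.
ΔRT = b·(H₀ − H) = 140 × 0.2429 = 34.01 ms.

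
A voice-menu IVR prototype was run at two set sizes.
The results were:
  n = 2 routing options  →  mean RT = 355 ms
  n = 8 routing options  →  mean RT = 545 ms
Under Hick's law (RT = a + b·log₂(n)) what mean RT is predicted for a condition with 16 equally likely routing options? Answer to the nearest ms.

640 ms

RT is linear in log₂ n, so two points fix the line:
  b = (545 − 355) / (log₂ 8 − log₂ 2) = 190 / (3 − 1) = 95 ms/bit
  a = 355 − 95 × 1 = 260 ms
Then RT(16) = 260 + 95 × log₂ 16 = 260 + 95 × 4 ≈ 640.000 ms.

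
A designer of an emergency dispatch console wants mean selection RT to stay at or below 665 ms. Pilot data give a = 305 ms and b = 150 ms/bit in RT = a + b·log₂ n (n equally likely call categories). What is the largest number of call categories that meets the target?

5

150·log₂ n ≤ 665 − 305 = 360, giving log₂ n ≤ 2.4000 and n ≤ 5.278. The largest whole number is 5.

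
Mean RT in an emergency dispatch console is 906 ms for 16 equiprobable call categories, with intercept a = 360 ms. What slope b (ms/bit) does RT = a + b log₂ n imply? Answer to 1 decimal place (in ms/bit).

b = (906 − 360) / log₂(16) = 546 / 4 = 136.500 ms/bit.

136.5 ms/bit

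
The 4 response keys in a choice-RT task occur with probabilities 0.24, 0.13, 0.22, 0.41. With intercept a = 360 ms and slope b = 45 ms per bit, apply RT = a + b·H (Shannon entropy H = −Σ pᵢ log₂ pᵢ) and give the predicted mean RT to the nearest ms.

Entropy contributions −pᵢ log₂ pᵢ: 0.4941, 0.3826, 0.4806, 0.5274; sum H = 1.8847 bits.
RT = a + bH = 360 + 45·1.8847 = 444.81 ms.

445 ms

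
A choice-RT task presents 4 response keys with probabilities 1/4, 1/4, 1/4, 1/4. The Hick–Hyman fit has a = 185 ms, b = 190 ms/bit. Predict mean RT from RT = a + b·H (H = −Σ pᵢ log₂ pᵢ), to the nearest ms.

565 ms

H = −Σ pᵢ log₂ pᵢ = 0.25·2 + 0.25·2 + 0.25·2 + 0.25·2 = 2.000 bits.
RT = 185 + 190 × 2.000 = 565.00 ms.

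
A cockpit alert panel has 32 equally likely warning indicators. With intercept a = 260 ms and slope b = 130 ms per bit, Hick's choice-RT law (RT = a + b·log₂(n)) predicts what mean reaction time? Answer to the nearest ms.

910 ms

log₂(32) = 5 bits, so RT = 260 + 130 × 5 ≈ 910.000 ms.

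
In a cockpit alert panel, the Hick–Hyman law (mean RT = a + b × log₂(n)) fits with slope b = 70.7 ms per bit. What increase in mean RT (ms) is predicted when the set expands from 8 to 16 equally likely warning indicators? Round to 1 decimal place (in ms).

ΔRT = (a + b log₂ n₂) − (a + b log₂ n₁) = b·(log₂ n₂ − log₂ n₁).
log₂(16) − log₂(8) = log₂(16/8) = log₂(2) = 1.
ΔRT = 70.7 × 1.0000 = 70.700 ms.

70.7 ms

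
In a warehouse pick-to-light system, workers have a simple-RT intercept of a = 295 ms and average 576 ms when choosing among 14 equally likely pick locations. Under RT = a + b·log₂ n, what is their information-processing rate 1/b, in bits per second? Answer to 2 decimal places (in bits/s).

b = (576 − 295)/log₂ 14 = 281/3.8074 = 73.805 ms per bit = 0.07380 s/bit; the reciprocal is 13.549 bits/s.

13.55 bits/s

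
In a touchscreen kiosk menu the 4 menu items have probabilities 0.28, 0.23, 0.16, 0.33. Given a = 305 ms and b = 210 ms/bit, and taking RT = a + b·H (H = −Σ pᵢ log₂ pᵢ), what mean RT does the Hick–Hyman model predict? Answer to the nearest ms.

715 ms

H = 0.28·log₂(1/0.28) + 0.23·log₂(1/0.23) + 0.16·log₂(1/0.16) + 0.33·log₂(1/0.33) = 1.9527 bits.
RT = 305 + 210 × 1.9527 = 715.07 ms.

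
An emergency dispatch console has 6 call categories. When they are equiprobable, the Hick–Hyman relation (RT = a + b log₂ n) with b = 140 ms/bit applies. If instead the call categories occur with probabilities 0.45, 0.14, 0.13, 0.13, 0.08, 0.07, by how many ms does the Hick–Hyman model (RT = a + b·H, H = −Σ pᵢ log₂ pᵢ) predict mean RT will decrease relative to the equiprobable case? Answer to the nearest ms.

48 ms

Equiprobable entropy H₀ = log₂ 6 = 2.5850 bits.
Skewed entropy H = −Σ pᵢ log₂ pᵢ = 2.2409 bits.
ΔRT = b·(H₀ − H) = 140 × 0.3441 = 48.17 ms.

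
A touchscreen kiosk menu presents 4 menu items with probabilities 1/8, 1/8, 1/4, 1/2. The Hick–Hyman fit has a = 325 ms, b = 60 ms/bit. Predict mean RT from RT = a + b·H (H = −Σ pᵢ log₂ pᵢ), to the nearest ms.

H = −Σ pᵢ log₂ pᵢ = 0.125·3 + 0.125·3 + 0.25·2 + 0.5·1 = 1.750 bits.
RT = 325 + 60 × 1.750 = 430.00 ms.

430 ms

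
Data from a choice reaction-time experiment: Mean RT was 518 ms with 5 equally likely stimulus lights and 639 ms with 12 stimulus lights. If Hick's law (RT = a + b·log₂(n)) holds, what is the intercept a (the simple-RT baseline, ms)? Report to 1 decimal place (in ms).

b = (RT₂ − RT₁)/(log₂ n₂ − log₂ n₁) = (639 − 518)/(3.5850 − 2.3219) = 95.801 ms/bit.
Intercept: a = 518 − 95.801·log₂(5) = 295.557 ms.

295.6 ms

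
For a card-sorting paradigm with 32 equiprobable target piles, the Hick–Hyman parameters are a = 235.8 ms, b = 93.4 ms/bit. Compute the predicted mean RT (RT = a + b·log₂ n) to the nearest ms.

703 ms

log₂(32) = 5 bits, so RT = 235.8 + 93.4 × 5 ≈ 702.800 ms.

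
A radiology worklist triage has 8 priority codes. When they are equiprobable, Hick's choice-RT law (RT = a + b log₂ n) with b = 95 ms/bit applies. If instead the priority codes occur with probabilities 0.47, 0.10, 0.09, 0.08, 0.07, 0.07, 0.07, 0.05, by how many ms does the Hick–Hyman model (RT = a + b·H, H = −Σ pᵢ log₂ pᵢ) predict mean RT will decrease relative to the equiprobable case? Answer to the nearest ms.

50 ms

Equiprobable entropy H₀ = log₂ 8 = 3.0000 bits.
Skewed entropy H = −Σ pᵢ log₂ pᵢ = 2.4701 bits.
ΔRT = b·(H₀ − H) = 95 × 0.5299 = 50.34 ms.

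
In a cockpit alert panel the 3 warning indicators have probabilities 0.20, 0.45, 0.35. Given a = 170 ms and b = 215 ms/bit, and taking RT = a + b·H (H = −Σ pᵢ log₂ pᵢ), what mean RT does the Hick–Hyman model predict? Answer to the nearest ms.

495 ms

H = 0.20·log₂(1/0.20) + 0.45·log₂(1/0.45) + 0.35·log₂(1/0.35) = 1.5129 bits.
RT = 170 + 215 × 1.5129 = 495.27 ms.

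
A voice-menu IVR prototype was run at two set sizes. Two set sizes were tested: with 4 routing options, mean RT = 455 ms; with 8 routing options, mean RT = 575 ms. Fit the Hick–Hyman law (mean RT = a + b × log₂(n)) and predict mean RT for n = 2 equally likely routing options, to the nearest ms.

With log₂ n on the abscissa the relation is linear; from the two conditions:
  b = (575 − 455) / (log₂ 8 − log₂ 4) = 120 / (3 − 2) = 120 ms/bit
  a = 455 − 120 × 2 = 215 ms
Then RT(2) = 215 + 120 × log₂ 2 = 215 + 120 × 1 ≈ 335.000 ms.

335 ms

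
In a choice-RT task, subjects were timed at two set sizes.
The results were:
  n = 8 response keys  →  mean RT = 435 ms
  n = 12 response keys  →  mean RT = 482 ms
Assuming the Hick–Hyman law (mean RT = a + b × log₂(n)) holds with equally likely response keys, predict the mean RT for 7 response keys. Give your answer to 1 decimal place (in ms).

419.5 ms

RT is linear in log₂ n, so two points fix the line:
  b = (482 − 435) / (log₂ 12 − log₂ 8) = 47 / (3.5850 − 3) = 80.347 ms/bit
  a = 435 − 80.347 × 3 = 193.959 ms
Then RT(7) = 193.959 + 80.347 × log₂ 7 = 193.959 + 80.347 × 2.8074 ≈ 419.522 ms.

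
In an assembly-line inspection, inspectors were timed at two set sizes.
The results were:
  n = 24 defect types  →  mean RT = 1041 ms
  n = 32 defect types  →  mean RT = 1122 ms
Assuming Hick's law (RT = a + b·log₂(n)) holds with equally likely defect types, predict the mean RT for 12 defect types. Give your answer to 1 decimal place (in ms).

845.8 ms

Solve the two-equation system in a and b:
  b = (1122 − 1041) / (log₂ 32 − log₂ 24) = 81 / (5 − 4.5850) = 195.163 ms/bit
  a = 1041 − 195.163 × 4.5850 = 146.185 ms
Then RT(12) = 146.185 + 195.163 × log₂ 12 = 146.185 + 195.163 × 3.5850 ≈ 845.837 ms.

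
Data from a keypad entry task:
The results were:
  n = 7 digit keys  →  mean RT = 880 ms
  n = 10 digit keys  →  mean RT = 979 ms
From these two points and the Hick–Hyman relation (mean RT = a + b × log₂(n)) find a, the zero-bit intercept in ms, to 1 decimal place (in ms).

339.9 ms

Slope: b = (979 − 880) / (log₂ 10 − log₂ 7) = 99/0.5146 = 192.392 ms/bit.
Intercept: a = 880 − 192.392·log₂(7) = 339.886 ms.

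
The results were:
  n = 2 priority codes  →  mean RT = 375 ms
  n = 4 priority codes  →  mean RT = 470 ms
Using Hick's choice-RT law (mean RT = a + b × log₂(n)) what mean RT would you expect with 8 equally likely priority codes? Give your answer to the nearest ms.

565 ms

Fit slope and intercept:
  b = (470 − 375) / (log₂ 4 − log₂ 2) = 95 / (2 − 1) = 95 ms/bit
  a = 375 − 95 × 1 = 280 ms
Then RT(8) = 280 + 95 × log₂ 8 = 280 + 95 × 3 ≈ 565.000 ms.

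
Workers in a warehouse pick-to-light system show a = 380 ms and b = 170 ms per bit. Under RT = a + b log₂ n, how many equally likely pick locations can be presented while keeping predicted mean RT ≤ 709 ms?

Information budget: (709 − 380)/170 = 1.9353 bits, so n ≤ 2^1.9353 = 3.825 → at most 3.

3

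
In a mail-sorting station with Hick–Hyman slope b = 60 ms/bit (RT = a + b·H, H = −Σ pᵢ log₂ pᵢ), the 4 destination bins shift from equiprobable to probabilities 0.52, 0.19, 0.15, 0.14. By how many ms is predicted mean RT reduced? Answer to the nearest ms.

The RT saving is b·ΔH. Equiprobable H₀ = log₂(4) = 2.0000 bits; with the given probabilities H = 1.7535 bits.
b·(H₀ − H) = 60 × (2.0000 − 1.7535) = 14.79 ms.

15 ms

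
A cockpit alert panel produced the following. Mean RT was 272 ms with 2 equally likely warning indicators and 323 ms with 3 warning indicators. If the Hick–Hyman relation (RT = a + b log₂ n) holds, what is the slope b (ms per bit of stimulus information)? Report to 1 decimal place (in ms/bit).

The slope on a log₂ axis is (323 − 272) / (1.5850 − 1) = 87.185 ms/bit.

87.2 ms/bit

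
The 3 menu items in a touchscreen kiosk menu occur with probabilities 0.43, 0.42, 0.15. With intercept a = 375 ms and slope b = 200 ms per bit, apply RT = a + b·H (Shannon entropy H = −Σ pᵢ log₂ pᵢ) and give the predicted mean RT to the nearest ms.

H = 0.43·log₂(1/0.43) + 0.42·log₂(1/0.42) + 0.15·log₂(1/0.15) = 1.4598 bits.
RT = 375 + 200 × 1.4598 = 666.95 ms.

667 ms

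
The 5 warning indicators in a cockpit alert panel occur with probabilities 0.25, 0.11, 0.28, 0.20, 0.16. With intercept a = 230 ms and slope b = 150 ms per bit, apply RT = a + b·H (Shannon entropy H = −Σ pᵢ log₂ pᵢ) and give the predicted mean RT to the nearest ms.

H = 0.25·log₂(1/0.25) + 0.11·log₂(1/0.11) + 0.28·log₂(1/0.28) + 0.20·log₂(1/0.20) + 0.16·log₂(1/0.16) = 2.2519 bits.
RT = 230 + 150 × 2.2519 = 567.79 ms.

568 ms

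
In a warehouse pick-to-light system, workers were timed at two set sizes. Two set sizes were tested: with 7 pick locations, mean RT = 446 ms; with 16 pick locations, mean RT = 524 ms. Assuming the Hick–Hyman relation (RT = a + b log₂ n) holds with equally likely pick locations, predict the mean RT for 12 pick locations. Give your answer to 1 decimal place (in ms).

496.9 ms

With log₂ n on the abscissa the relation is linear; from the two conditions:
  b = (524 − 446) / (log₂ 16 − log₂ 7) = 78 / (4 − 2.8074) = 65.401 ms/bit
  a = 446 − 65.401 × 2.8074 = 262.397 ms
Then RT(12) = 262.397 + 65.401 × log₂ 12 = 262.397 + 65.401 × 3.5850 ≈ 496.856 ms.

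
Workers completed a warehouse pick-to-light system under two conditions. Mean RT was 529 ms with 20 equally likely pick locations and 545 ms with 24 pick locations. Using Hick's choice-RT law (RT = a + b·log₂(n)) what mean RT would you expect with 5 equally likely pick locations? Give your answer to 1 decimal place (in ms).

407.3 ms

Fit slope and intercept:
  b = (545 − 529) / (log₂ 24 − log₂ 20) = 16 / (4.5850 − 4.3219) = 60.829 ms/bit
  a = 529 − 60.829 × 4.3219 = 266.103 ms
Then RT(5) = 266.103 + 60.829 × log₂ 5 = 266.103 + 60.829 × 2.3219 ≈ 407.343 ms.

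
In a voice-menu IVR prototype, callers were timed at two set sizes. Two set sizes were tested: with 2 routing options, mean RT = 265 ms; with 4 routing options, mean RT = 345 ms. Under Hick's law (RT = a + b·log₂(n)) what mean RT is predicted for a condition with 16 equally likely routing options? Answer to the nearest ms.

505 ms

RT is linear in log₂ n, so two points fix the line:
  b = (345 − 265) / (log₂ 4 − log₂ 2) = 80 / (2 − 1) = 80 ms/bit
  a = 265 − 80 × 1 = 185 ms
Then RT(16) = 185 + 80 × log₂ 16 = 185 + 80 × 4 ≈ 505.000 ms.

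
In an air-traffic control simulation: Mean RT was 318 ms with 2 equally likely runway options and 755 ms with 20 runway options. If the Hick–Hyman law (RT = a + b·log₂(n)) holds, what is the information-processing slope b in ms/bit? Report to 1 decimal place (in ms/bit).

b = (RT₂ − RT₁)/(log₂ n₂ − log₂ n₁) = (755 − 318)/(4.3219 − 1) = 131.550 ms/bit.

131.6 ms/bit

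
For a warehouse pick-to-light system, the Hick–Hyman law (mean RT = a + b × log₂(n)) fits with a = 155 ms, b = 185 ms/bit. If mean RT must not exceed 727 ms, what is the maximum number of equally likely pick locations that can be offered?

185·log₂ n ≤ 727 − 155 = 572, giving log₂ n ≤ 3.0919 and n ≤ 8.526. The largest whole number is 8.

8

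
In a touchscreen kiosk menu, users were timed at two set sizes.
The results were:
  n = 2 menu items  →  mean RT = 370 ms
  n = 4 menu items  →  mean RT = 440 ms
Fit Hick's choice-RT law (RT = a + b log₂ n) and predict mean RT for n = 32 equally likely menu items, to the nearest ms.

650 ms

Fit slope and intercept:
  b = (440 − 370) / (log₂ 4 − log₂ 2) = 70 / (2 − 1) = 70 ms/bit
  a = 370 − 70 × 1 = 300 ms
Then RT(32) = 300 + 70 × log₂ 32 = 300 + 70 × 5 ≈ 650.000 ms.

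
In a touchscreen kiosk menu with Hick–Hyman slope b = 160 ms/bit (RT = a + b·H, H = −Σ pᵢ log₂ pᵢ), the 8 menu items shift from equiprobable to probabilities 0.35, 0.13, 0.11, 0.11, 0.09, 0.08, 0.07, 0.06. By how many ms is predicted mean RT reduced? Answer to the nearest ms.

Equiprobable entropy H₀ = log₂ 8 = 3.0000 bits.
Skewed entropy H = −Σ pᵢ log₂ pᵢ = 2.7296 bits.
ΔRT = b·(H₀ − H) = 160 × 0.2704 = 43.27 ms.

43 ms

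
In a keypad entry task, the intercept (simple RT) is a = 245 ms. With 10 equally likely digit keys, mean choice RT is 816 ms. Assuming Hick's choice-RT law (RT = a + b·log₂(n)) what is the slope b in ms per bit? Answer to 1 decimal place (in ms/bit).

171.9 ms/bit

b = (816 − 245) / log₂(10) = 571 / 3.3219 = 171.888 ms/bit.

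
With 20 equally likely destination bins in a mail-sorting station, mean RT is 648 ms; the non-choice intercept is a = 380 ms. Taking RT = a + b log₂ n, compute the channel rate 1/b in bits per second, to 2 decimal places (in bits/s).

16.13 bits/s

b = (648 − 380)/log₂ 20 = 268/4.3219 = 62.009 ms per bit = 0.06201 s/bit; the reciprocal is 16.127 bits/s.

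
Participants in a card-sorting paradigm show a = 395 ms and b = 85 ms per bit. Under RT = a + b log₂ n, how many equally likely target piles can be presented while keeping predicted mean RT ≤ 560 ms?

Information budget: (560 − 395)/85 = 1.9412 bits, so n ≤ 2^1.9412 = 3.840 → at most 3.

3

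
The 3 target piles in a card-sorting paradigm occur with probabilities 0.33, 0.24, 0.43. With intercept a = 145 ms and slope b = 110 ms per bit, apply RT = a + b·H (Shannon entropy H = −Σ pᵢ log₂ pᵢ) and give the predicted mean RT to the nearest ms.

Entropy contributions −pᵢ log₂ pᵢ: 0.5278, 0.4941, 0.5236; sum H = 1.5455 bits.
RT = a + bH = 145 + 110·1.5455 = 315.01 ms.

315 ms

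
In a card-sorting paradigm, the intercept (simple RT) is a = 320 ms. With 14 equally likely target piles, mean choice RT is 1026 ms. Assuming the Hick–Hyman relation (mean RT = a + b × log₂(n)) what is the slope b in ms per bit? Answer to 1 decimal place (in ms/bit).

185.4 ms/bit

14 alternatives carry log₂ 14 = 3.8074 bits; the choice cost is 1026 − 320 = 706 ms, so b = 706/3.8074 = 185.431 ms/bit.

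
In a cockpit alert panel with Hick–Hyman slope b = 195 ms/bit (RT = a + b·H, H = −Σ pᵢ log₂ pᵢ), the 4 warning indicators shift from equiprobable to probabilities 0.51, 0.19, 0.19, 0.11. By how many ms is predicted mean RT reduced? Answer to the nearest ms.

Equiprobable entropy H₀ = log₂ 4 = 2.0000 bits.
Skewed entropy H = −Σ pᵢ log₂ pᵢ = 1.7562 bits.
ΔRT = b·(H₀ − H) = 195 × 0.2438 = 47.55 ms.

48 ms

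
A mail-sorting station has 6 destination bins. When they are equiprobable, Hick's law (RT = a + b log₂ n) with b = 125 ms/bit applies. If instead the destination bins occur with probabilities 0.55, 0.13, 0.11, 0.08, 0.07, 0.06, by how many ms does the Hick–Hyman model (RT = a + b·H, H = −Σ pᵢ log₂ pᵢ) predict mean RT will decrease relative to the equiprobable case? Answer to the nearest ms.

The RT saving is b·ΔH. Equiprobable H₀ = log₂(6) = 2.5850 bits; with the given probabilities H = 2.0109 bits.
b·(H₀ − H) = 125 × (2.5850 − 2.0109) = 71.76 ms.

72 ms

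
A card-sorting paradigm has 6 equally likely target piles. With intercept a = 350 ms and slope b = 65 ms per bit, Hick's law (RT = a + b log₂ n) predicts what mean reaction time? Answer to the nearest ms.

518 ms

log₂(6) = 2.5850 bits, so RT = 350 + 65 × 2.5850 ≈ 518.023 ms.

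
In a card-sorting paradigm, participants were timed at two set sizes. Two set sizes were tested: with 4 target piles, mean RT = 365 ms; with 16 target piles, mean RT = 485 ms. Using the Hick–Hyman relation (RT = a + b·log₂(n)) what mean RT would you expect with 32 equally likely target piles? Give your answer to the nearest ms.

545 ms

Fit slope and intercept:
  b = (485 − 365) / (log₂ 16 − log₂ 4) = 120 / (4 − 2) = 60 ms/bit
  a = 365 − 60 × 2 = 245 ms
Then RT(32) = 245 + 60 × log₂ 32 = 245 + 60 × 5 ≈ 545.000 ms.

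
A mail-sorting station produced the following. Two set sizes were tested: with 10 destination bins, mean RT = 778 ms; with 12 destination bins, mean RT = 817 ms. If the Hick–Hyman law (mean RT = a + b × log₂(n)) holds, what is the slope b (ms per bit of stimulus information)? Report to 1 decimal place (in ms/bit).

The slope on a log₂ axis is (817 − 778) / (3.5850 − 3.3219) = 148.270 ms/bit.

148.3 ms/bit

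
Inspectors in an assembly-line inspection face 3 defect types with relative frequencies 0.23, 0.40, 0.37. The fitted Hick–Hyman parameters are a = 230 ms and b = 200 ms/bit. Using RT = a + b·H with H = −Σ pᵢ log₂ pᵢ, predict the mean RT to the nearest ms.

Entropy contributions −pᵢ log₂ pᵢ: 0.4877, 0.5288, 0.5307; sum H = 1.5472 bits.
RT = a + bH = 230 + 200·1.5472 = 539.43 ms.

539 ms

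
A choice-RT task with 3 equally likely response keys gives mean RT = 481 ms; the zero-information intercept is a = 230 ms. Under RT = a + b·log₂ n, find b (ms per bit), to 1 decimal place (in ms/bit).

b = (481 − 230) / log₂(3) = 251 / 1.5850 = 158.363 ms/bit.

158.4 ms/bit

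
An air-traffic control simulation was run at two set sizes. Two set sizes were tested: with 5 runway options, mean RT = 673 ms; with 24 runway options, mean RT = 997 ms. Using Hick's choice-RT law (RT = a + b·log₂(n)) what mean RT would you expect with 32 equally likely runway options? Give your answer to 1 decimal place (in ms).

1056.4 ms

With log₂ n on the abscissa the relation is linear; from the two conditions:
  b = (997 − 673) / (log₂ 24 − log₂ 5) = 324 / (4.5850 − 2.3219) = 143.171 ms/bit
  a = 673 − 143.171 × 2.3219 = 340.568 ms
Then RT(32) = 340.568 + 143.171 × log₂ 32 = 340.568 + 143.171 × 5 ≈ 1056.421 ms.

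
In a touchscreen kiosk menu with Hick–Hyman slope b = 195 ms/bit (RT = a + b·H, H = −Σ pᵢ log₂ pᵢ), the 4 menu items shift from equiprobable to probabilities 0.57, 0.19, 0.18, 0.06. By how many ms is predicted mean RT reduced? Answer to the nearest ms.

77 ms

Equiprobable entropy H₀ = log₂ 4 = 2.0000 bits.
Skewed entropy H = −Σ pᵢ log₂ pᵢ = 1.6063 bits.
ΔRT = b·(H₀ − H) = 195 × 0.3937 = 76.77 ms.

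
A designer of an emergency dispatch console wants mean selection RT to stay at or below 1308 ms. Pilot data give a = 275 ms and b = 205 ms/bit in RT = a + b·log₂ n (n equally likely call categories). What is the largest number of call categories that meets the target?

32

205·log₂ n ≤ 1308 − 275 = 1033, giving log₂ n ≤ 5.0390 and n ≤ 32.877. The largest whole number is 32.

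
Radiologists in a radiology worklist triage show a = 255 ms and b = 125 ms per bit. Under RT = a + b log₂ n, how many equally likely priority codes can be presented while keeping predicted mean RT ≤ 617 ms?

Information budget: (617 − 255)/125 = 2.8960 bits, so n ≤ 2^2.8960 = 7.444 → at most 7.

7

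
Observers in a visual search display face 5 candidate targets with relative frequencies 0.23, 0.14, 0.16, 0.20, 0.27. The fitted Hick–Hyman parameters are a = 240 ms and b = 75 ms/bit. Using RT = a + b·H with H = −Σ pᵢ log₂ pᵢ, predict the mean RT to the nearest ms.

411 ms

H = 0.23·log₂(1/0.23) + 0.14·log₂(1/0.14) + 0.16·log₂(1/0.16) + 0.20·log₂(1/0.20) + 0.27·log₂(1/0.27) = 2.2822 bits.
RT = 240 + 75 × 2.2822 = 411.17 ms.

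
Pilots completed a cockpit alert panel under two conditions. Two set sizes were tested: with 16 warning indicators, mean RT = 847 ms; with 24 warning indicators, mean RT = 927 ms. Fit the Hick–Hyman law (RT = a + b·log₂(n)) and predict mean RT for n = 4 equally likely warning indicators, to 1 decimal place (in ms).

Fit slope and intercept:
  b = (927 − 847) / (log₂ 24 − log₂ 16) = 80 / (4.5850 − 4) = 136.761 ms/bit
  a = 847 − 136.761 × 4 = 299.956 ms
Then RT(4) = 299.956 + 136.761 × log₂ 4 = 299.956 + 136.761 × 2 ≈ 573.478 ms.

573.5 ms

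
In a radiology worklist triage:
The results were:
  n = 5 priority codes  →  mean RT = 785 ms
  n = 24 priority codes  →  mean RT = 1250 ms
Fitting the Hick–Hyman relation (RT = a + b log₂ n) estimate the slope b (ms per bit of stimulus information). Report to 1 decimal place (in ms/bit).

b = (RT₂ − RT₁)/(log₂ n₂ − log₂ n₁) = (1250 − 785)/(4.5850 − 2.3219) = 205.476 ms/bit.

205.5 ms/bit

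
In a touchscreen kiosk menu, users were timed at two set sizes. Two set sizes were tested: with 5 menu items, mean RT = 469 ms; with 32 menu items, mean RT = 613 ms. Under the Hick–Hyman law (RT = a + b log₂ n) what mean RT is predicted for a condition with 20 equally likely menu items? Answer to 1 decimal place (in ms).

RT is linear in log₂ n, so two points fix the line:
  b = (613 − 469) / (log₂ 32 − log₂ 5) = 144 / (5 − 2.3219) = 53.770 ms/bit
  a = 469 − 53.770 × 2.3219 = 344.150 ms
Then RT(20) = 344.150 + 53.770 × log₂ 20 = 344.150 + 53.770 × 4.3219 ≈ 576.540 ms.

576.5 ms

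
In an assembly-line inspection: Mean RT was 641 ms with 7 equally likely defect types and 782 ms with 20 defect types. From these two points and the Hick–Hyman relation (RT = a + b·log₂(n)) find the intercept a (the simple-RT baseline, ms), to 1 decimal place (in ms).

b = (RT₂ − RT₁)/(log₂ n₂ − log₂ n₁) = (782 − 641)/(4.3219 − 2.8074) = 93.096 ms/bit.
a = RT₁ − b·log₂ n₁ = 641 − 93.096 × 2.8074 = 379.648 ms.

379.6 ms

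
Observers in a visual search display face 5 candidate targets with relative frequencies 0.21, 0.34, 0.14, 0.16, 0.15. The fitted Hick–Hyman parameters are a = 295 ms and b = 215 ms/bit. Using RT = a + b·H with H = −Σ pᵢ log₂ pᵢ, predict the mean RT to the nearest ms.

Entropy contributions −pᵢ log₂ pᵢ: 0.4728, 0.5292, 0.3971, 0.4230, 0.4105; sum H = 2.2327 bits.
RT = a + bH = 295 + 215·2.2327 = 775.02 ms.

775 ms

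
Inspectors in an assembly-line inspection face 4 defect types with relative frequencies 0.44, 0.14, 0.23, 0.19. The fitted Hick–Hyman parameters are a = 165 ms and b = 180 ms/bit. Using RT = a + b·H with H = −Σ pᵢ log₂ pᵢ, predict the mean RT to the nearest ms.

Entropy contributions −pᵢ log₂ pᵢ: 0.5211, 0.3971, 0.4877, 0.4552; sum H = 1.8612 bits.
RT = a + bH = 165 + 180·1.8612 = 500.01 ms.

500 ms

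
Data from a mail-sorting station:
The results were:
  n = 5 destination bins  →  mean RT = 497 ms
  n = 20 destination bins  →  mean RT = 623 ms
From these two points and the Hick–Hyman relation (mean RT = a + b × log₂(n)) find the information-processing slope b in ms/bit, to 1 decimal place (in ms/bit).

63.0 ms/bit

b = (RT₂ − RT₁)/(log₂ n₂ − log₂ n₁) = (623 − 497)/(4.3219 − 2.3219) = 63.000 ms/bit.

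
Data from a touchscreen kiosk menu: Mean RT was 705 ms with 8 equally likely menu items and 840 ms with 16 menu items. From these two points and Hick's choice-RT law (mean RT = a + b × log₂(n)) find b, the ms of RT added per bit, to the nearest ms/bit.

The slope on a log₂ axis is (840 − 705) / (4 − 3) = 135 ms/bit.

135 ms/bit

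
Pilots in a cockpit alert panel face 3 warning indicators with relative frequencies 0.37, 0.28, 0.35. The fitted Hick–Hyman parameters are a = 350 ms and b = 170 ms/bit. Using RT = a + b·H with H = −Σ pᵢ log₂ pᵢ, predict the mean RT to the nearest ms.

618 ms

H = 0.37·log₂(1/0.37) + 0.28·log₂(1/0.28) + 0.35·log₂(1/0.35) = 1.5751 bits.
RT = 350 + 170 × 1.5751 = 617.76 ms.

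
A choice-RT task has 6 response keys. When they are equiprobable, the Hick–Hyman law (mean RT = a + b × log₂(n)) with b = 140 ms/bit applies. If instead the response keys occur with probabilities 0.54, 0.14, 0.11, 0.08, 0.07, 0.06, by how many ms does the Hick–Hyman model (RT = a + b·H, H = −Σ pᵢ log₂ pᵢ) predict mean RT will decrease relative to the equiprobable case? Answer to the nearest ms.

The RT saving is b·ΔH. Equiprobable H₀ = log₂(6) = 2.5850 bits; with the given probabilities H = 2.0310 bits.
b·(H₀ − H) = 140 × (2.5850 − 2.0310) = 77.55 ms.

78 ms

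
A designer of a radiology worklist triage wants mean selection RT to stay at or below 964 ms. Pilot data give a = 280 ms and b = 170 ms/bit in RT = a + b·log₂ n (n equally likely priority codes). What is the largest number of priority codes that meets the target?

16

Information budget: (964 − 280)/170 = 4.0235 bits, so n ≤ 2^4.0235 = 16.263 → at most 16.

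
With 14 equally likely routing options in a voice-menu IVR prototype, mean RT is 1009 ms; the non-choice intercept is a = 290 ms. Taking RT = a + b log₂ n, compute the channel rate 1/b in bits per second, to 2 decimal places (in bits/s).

Choice component = 1009 − 290 = 719 ms over log₂(14) = 3.8074 bits.
b = 719 / 3.8074 = 188.845 ms/bit, so 1/b = 5.295 bits/s.

5.30 bits/s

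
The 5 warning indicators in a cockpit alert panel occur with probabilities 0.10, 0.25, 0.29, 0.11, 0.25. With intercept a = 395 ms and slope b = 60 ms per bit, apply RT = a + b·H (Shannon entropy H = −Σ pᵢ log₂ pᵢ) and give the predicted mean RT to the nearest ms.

527 ms

H = 0.10·log₂(1/0.10) + 0.25·log₂(1/0.25) + 0.29·log₂(1/0.29) + 0.11·log₂(1/0.11) + 0.25·log₂(1/0.25) = 2.2004 bits.
RT = 395 + 60 × 2.2004 = 527.02 ms.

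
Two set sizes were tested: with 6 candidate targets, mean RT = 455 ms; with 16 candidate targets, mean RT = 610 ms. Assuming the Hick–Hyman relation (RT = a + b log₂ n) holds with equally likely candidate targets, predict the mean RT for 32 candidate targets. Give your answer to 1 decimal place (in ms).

With log₂ n on the abscissa the relation is linear; from the two conditions:
  b = (610 − 455) / (log₂ 16 − log₂ 6) = 155 / (4 − 2.5850) = 109.538 ms/bit
  a = 455 − 109.538 × 2.5850 = 171.849 ms
Then RT(32) = 171.849 + 109.538 × log₂ 32 = 171.849 + 109.538 × 5 ≈ 719.538 ms.

719.5 ms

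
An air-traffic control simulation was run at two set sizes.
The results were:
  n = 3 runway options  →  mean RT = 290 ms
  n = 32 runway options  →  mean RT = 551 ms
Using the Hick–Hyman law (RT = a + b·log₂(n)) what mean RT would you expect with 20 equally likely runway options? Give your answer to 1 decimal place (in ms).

With log₂ n on the abscissa the relation is linear; from the two conditions:
  b = (551 − 290) / (log₂ 32 − log₂ 3) = 261 / (5 − 1.5850) = 76.427 ms/bit
  a = 290 − 76.427 × 1.5850 = 168.867 ms
Then RT(20) = 168.867 + 76.427 × log₂ 20 = 168.867 + 76.427 × 4.3219 ≈ 499.177 ms.

499.2 ms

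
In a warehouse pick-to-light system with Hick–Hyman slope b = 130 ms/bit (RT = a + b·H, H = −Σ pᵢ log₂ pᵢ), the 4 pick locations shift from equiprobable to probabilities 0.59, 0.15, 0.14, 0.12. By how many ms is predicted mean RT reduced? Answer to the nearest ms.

The RT saving is b·ΔH. Equiprobable H₀ = log₂(4) = 2.0000 bits; with the given probabilities H = 1.6238 bits.
b·(H₀ − H) = 130 × (2.0000 − 1.6238) = 48.90 ms.

49 ms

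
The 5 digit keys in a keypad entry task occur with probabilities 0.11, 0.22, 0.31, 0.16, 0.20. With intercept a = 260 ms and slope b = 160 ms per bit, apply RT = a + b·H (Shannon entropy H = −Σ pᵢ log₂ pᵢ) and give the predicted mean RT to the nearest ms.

619 ms

Entropy contributions −pᵢ log₂ pᵢ: 0.3503, 0.4806, 0.5238, 0.4230, 0.4644; sum H = 2.2421 bits.
RT = a + bH = 260 + 160·2.2421 = 618.73 ms.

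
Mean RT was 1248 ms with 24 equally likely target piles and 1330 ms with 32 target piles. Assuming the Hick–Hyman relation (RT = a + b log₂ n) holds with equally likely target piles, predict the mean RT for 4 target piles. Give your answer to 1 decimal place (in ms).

737.3 ms

Fit slope and intercept:
  b = (1330 − 1248) / (log₂ 32 − log₂ 24) = 82 / (5 − 4.5850) = 197.573 ms/bit
  a = 1248 − 197.573 × 4.5850 = 342.137 ms
Then RT(4) = 342.137 + 197.573 × log₂ 4 = 342.137 + 197.573 × 2 ≈ 737.282 ms.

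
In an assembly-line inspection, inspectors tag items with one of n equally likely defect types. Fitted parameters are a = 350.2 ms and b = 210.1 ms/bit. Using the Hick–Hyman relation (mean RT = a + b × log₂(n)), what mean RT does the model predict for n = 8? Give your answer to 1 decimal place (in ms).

log₂(8) = 3 bits, so RT = 350.2 + 210.1 × 3 ≈ 980.500 ms.

980.5 ms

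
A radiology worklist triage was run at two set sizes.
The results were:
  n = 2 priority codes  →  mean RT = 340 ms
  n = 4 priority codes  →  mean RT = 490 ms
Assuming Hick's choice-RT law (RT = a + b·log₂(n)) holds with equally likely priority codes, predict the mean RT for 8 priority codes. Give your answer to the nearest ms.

With log₂ n on the abscissa the relation is linear; from the two conditions:
  b = (490 − 340) / (log₂ 4 − log₂ 2) = 150 / (2 − 1) = 150 ms/bit
  a = 340 − 150 × 1 = 190 ms
Then RT(8) = 190 + 150 × log₂ 8 = 190 + 150 × 3 ≈ 640.000 ms.

640 ms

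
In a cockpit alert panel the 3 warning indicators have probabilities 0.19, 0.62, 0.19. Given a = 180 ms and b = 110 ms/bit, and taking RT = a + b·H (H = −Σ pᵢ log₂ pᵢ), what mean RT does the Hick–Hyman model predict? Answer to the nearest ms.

327 ms

H = 0.19·log₂(1/0.19) + 0.62·log₂(1/0.62) + 0.19·log₂(1/0.19) = 1.3380 bits.
RT = 180 + 110 × 1.3380 = 327.18 ms.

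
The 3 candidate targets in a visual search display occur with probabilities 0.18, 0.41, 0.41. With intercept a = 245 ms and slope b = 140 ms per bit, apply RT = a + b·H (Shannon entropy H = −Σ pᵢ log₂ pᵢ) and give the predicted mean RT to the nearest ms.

Entropy contributions −pᵢ log₂ pᵢ: 0.4453, 0.5274, 0.5274; sum H = 1.5001 bits.
RT = a + bH = 245 + 140·1.5001 = 455.01 ms.

455 ms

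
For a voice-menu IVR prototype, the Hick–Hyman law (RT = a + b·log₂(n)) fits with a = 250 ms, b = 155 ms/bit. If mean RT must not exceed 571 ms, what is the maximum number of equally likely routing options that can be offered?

4

Information budget: (571 − 250)/155 = 2.0710 bits, so n ≤ 2^2.0710 = 4.202 → at most 4.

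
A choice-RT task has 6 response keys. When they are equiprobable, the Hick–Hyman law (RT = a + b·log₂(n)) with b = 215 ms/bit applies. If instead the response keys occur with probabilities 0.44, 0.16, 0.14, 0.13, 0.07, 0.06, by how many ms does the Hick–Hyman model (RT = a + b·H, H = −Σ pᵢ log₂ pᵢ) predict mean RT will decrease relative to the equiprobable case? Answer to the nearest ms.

The RT saving is b·ΔH. Equiprobable H₀ = log₂(6) = 2.5850 bits; with the given probabilities H = 2.2360 bits.
b·(H₀ − H) = 215 × (2.5850 − 2.2360) = 75.03 ms.

75 ms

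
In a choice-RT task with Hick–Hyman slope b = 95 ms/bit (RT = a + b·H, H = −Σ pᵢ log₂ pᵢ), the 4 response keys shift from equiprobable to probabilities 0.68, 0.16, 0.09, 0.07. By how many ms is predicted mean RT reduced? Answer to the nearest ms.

59 ms

The RT saving is b·ΔH. Equiprobable H₀ = log₂(4) = 2.0000 bits; with the given probabilities H = 1.3826 bits.
b·(H₀ − H) = 95 × (2.0000 − 1.3826) = 58.66 ms.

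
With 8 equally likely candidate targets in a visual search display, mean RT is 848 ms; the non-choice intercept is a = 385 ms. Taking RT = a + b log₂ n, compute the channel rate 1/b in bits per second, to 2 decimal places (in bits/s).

b = (848 − 385)/log₂ 8 = 463/3 = 154.333 ms per bit = 0.15433 s/bit; the reciprocal is 6.479 bits/s.

6.48 bits/s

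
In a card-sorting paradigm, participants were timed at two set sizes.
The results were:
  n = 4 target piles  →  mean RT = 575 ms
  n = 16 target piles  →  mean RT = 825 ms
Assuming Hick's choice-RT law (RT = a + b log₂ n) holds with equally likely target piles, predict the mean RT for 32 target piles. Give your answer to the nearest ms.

950 ms

Fit slope and intercept:
  b = (825 − 575) / (log₂ 16 − log₂ 4) = 250 / (4 − 2) = 125 ms/bit
  a = 575 − 125 × 2 = 325 ms
Then RT(32) = 325 + 125 × log₂ 32 = 325 + 125 × 5 ≈ 950.000 ms.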